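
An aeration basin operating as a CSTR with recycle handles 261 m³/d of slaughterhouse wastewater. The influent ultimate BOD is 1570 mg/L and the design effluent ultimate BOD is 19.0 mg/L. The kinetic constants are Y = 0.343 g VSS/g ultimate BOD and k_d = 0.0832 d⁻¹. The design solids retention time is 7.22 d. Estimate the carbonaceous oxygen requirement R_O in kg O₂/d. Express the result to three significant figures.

R_O ≈ 282 kg O₂/d

Y_obs = Y / (1 + k_d θ_c) = 0.343 / (1 + 0.0832 × 7.22) = 0.343 / 1.601 = 0.2143.
ΔS = 1570 − 19.0 = 1551 mg/L, so the substrate removal rate is 261 × 1551/1000 = 404.8 kg ultimate BOD/d.
Net sludge production P_X = 0.2143 × 404.8 = 86.74 kg VSS/d.
R_O = Q·(S₀ − S) − 1.42·P_X = 404.8 − 1.42 × 86.74 = 281.6 kg O₂/d.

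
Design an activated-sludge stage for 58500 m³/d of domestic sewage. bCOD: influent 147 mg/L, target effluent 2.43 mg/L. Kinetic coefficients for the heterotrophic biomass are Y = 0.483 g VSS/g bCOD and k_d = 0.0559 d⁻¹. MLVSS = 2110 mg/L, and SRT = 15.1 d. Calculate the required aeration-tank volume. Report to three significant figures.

V ≈ 15900 m³

From the SRT design equation V = Y Q (S₀−S) θ_c / [X (1 + k_d θ_c)] = 0.483 × 58500 × (147 − 2.43) × 15.1 / [2110 × (1 + 0.0559 × 15.1)] = 6.17×10^7 / 3891 = 15852 m³.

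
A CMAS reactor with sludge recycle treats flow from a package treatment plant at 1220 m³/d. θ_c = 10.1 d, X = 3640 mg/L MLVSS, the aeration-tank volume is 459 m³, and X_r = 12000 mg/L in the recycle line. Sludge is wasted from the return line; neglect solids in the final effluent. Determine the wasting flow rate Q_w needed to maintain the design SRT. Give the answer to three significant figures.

θ_c = V·X/(Q_w·X_r) when wasting from the recycle, so Q_w = V·X/(θ_c·X_r) = 459.0 × 3640 / (10.1 × 12000) = 13.79 m³/d.

Q_w ≈ 13.8 m³/d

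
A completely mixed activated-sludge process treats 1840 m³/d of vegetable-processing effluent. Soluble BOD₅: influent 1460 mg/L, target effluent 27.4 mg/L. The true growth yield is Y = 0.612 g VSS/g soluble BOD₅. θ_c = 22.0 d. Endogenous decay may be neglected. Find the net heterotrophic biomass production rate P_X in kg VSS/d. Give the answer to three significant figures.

P_X ≈ 1610 kg VSS/d

No decay correction is needed, so Y_obs = Y = 0.612.
Substrate removed = Q·(S₀ − S) = 1840 m³/d × (1460 − 27.4) g/m³ = 2.64×10^6 g/d = 2636 kg/d.
Net biomass production P_X = Y_obs × Q·(S₀ − S) = 0.6120 × 2636 = 1613 kg VSS/d.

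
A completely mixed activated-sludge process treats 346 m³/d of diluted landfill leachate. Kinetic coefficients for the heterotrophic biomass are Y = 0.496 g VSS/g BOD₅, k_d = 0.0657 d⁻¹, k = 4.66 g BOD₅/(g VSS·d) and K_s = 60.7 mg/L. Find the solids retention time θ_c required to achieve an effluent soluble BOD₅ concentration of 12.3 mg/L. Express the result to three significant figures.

At the target effluent, Y k S/(K_s+S) = 0.496×4.66×12.3/73.00 = 0.3894 d⁻¹.
Then 1/θ_c = μ − k_d = 0.3894 − 0.0657 = 0.3237 d⁻¹, giving θ_c = 3.089 d.

θ_c ≈ 3.09 d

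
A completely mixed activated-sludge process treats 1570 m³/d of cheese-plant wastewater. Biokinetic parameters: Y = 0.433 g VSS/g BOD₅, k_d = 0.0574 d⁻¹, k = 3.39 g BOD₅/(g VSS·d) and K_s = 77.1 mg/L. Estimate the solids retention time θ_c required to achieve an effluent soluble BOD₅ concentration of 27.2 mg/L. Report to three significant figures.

Specific growth rate at S = 27.2 mg/L: μ = YkS/(K_s+S) = 0.433·3.39·27.2/(77.1+27.2) = 0.3828 d⁻¹.
1/θ_c = 0.3828 − 0.0574 = 0.3254 d⁻¹, so θ_c = 3.073 d.

θ_c ≈ 3.07 d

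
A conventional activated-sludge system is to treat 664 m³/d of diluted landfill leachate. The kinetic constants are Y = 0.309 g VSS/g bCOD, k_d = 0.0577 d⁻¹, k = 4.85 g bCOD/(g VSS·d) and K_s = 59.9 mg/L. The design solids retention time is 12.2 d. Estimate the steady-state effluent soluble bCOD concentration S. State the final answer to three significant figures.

From the Monod/SRT balance for a CMAS, S = K_s·(1+k_d θ_c)/[θ_c·(Y k − k_d) − 1] = 59.9 × (1 + 0.0577 × 12.2) / [12.2 × (0.309 × 4.85 − 0.0577) − 1] = 102.1 / 16.58 = 6.156 mg/L.

S ≈ 6.16 mg/L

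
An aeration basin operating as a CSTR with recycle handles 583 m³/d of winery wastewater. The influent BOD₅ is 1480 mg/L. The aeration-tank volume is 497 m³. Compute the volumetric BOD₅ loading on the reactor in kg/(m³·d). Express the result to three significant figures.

L_v ≈ 1.74 kg BOD₅/(m³·d)

Volumetric loading L_v = Q·S₀ / V = 583 × 1480 g/m³ / 497.0 m³ = 1736 g/(m³·d) = 1.736 kg BOD₅/(m³·d).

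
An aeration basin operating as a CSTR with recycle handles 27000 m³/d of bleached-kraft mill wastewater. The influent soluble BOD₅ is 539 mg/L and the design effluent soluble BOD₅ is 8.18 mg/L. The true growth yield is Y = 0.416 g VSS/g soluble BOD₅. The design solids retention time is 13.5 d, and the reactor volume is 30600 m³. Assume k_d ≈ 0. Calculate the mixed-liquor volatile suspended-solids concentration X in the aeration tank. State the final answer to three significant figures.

X = Y·Q·ΔS·θ_c / V = 0.416 × 27000 × (539 − 8.18) × 13.5 / 30600 = 2630 mg/L.

X ≈ 2630 mg/L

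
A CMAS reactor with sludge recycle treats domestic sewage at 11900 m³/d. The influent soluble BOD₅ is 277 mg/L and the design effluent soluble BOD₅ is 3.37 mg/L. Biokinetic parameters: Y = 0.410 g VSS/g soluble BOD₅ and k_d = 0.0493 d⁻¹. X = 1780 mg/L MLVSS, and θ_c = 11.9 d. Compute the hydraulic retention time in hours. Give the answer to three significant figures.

Steady-state biomass mass balance: V·X·(1 + k_d·θ_c) = Y·Q·(S₀ − S)·θ_c, so V = 0.410 × 11900 × (277 − 3.37) × 11.9 / [1780 × (1 + 0.0493 × 11.9)] = 1.59×10^7 / 2824 = 5625 m³.
HRT = V/Q = 5625 m³ / 11900 m³·d⁻¹ = 0.4727 d × 24 = 11.34 h.

τ ≈ 11.3 h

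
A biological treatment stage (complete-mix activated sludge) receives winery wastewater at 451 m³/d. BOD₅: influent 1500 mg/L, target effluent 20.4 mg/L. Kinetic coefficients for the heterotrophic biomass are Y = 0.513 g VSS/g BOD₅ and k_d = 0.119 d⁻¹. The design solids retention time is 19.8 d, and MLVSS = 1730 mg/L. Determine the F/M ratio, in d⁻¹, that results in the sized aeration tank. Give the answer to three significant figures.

From the SRT design equation V = Y Q (S₀−S) θ_c / [X (1 + k_d θ_c)] = 0.513 × 451 × (1500 − 20.4) × 19.8 / [1730 × (1 + 0.119 × 19.8)] = 6.78×10^6 / 5806 = 1167 m³.
Food-to-microorganism ratio F/M = Q S₀ / (V X) = 451 × 1500 / (1167 × 1730) = 0.3350 d⁻¹.

F/M ≈ 0.335 d⁻¹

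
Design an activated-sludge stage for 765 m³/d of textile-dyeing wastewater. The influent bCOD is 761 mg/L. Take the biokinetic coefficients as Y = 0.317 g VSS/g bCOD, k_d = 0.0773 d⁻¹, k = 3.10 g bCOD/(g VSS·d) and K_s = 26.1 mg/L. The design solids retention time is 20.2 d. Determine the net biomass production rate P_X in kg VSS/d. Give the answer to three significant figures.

From the Monod/SRT balance for a CMAS, S = K_s·(1+k_d θ_c)/[θ_c·(Y k − k_d) − 1] = 26.1 × (1 + 0.0773 × 20.2) / [20.2 × (0.317 × 3.10 − 0.0773) − 1] = 66.85 / 17.29 = 3.867 mg/L.
The observed yield is Y_obs = Y/(1 + k_d·θ_c) = 0.317 / (1 + 0.0773 × 20.2) = 0.317 / 2.561 = 0.1238 g VSS per g bCOD removed.
Q·(S₀ − S) = 765 × (761 − 3.87) × 10⁻³ = 579.2 kg/d removed.
Net biomass production P_X = Y_obs × Q·(S₀ − S) = 0.1238 × 579.2 = 71.68 kg VSS/d.

P_X ≈ 71.7 kg VSS/d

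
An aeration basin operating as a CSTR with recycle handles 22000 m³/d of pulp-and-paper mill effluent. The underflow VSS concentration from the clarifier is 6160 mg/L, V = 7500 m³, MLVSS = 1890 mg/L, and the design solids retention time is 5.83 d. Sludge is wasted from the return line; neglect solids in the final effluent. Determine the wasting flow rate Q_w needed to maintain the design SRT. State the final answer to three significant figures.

Wasting from the return line (neglecting effluent solids): Q_w = V·X / (θ_c·X_r) = 7500 × 1890 / (5.83 × 6160) = 394.7 m³/d.

Q_w ≈ 395 m³/d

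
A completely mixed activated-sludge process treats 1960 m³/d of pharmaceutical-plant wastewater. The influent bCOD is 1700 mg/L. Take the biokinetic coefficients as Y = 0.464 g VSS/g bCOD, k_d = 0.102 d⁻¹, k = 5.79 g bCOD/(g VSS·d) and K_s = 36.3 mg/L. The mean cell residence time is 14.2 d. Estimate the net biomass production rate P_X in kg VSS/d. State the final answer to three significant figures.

From the Monod/SRT balance for a CMAS, S = K_s·(1+k_d θ_c)/[θ_c·(Y k − k_d) − 1] = 36.3 × (1 + 0.102 × 14.2) / [14.2 × (0.464 × 5.79 − 0.102) − 1] = 88.88 / 35.70 = 2.489 mg/L.
Correct the yield for decay: Y_obs = Y/(1 + k_d θ_c) = 0.464 / (1 + 0.102 × 14.2) = 0.464 / 2.448 = 0.1895.
ΔS = 1700 − 2.49 = 1698 mg/L, so the substrate removal rate is 1960 × 1698/1000 = 3327 kg bCOD/d.
Net biomass production P_X = Y_obs × Q·(S₀ − S) = 0.1895 × 3327 = 630.5 kg VSS/d.

P_X ≈ 631 kg VSS/d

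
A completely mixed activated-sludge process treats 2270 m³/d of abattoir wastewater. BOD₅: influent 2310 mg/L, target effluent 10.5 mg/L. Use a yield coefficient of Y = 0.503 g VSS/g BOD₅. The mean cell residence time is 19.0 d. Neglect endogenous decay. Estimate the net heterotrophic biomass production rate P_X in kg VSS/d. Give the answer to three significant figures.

P_X ≈ 2630 kg VSS/d

With endogenous decay neglected, the observed yield equals the true yield: Y_obs = Y = 0.503 g VSS/g BOD₅.
ΔS = 2310 − 10.5 = 2300 mg/L, so the substrate removal rate is 2270 × 2300/1000 = 5220 kg BOD₅/d.
Biomass produced: P_X = Y_obs·Q·ΔS = 0.5030 × 5220 ≈ 2626 kg VSS/d.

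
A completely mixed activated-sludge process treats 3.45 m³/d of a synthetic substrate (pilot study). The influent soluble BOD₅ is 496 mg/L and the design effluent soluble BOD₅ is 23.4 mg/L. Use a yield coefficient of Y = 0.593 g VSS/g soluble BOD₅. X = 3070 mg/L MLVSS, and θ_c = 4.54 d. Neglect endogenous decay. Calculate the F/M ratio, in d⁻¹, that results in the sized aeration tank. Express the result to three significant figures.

With k_d = 0 the design equation reduces to V = Y Q (S₀−S) θ_c / X = 0.593 × 3.45 × (496 − 23.4) × 4.54 / 3070 = 1.430 m³.
F/M = applied load / biomass = Q·S₀/(V·X) = 3.45 × 496 / (1.430 × 3070) = 0.3898 d⁻¹.

F/M ≈ 0.390 d⁻¹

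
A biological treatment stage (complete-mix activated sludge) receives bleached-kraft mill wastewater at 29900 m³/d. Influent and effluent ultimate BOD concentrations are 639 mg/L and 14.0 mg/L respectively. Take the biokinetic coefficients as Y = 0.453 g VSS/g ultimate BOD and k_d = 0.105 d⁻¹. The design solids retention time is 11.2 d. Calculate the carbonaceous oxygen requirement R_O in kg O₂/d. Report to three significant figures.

The observed yield is Y_obs = Y/(1 + k_d·θ_c) = 0.453 / (1 + 0.105 × 11.2) = 0.453 / 2.176 = 0.2082 g VSS per g ultimate BOD removed.
Q·(S₀ − S) = 29900 × (639 − 14.0) × 10⁻³ = 18688 kg/d removed.
Biomass synthesised: P_X = Y_obs × 18688 = 3890 kg VSS/d.
Carbonaceous O₂ demand = substrate oxidised − cell-mass equivalent = 18688 − 1.42 × 3890 = 13163 kg O₂/d.

R_O ≈ 13200 kg O₂/d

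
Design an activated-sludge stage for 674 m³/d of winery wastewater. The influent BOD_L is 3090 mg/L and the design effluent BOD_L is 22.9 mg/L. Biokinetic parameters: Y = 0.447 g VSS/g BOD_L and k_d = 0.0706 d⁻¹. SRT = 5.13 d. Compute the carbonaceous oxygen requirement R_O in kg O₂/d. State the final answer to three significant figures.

Correct the yield for decay: Y_obs = Y/(1 + k_d θ_c) = 0.447 / (1 + 0.0706 × 5.13) = 0.447 / 1.362 = 0.3282.
Q·(S₀ − S) = 674 × (3090 − 22.9) × 10⁻³ = 2067 kg/d removed.
Biomass synthesised: P_X = Y_obs × 2067 = 678.4 kg VSS/d.
R_O = Q·(S₀ − S) − 1.42·P_X = 2067 − 1.42 × 678.4 = 1104 kg O₂/d.

R_O ≈ 1100 kg O₂/d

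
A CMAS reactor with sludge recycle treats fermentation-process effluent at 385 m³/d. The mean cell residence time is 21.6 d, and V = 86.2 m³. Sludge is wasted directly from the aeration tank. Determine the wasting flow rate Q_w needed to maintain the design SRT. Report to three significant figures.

Wasting from the aeration tank: Q_w = V / θ_c = 86.20 / 21.6 = 3.991 m³/d.

Q_w ≈ 3.99 m³/d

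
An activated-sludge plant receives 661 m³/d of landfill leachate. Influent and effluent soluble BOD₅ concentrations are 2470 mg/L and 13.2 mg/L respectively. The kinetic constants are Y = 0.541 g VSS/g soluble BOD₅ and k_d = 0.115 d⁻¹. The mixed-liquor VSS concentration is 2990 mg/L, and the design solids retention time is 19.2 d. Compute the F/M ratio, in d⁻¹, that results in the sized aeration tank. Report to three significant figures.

F/M ≈ 0.311 d⁻¹

From the SRT design equation V = Y Q (S₀−S) θ_c / [X (1 + k_d θ_c)] = 0.541 × 661 × (2470 − 13.2) × 19.2 / [2990 × (1 + 0.115 × 19.2)] = 1.69×10^7 / 9592 = 1759 m³.
F/M = Q·S₀ / (V·X) = 661 × 2470 / (1759 × 2990) = 0.3105 g soluble BOD₅·(g VSS·d)⁻¹.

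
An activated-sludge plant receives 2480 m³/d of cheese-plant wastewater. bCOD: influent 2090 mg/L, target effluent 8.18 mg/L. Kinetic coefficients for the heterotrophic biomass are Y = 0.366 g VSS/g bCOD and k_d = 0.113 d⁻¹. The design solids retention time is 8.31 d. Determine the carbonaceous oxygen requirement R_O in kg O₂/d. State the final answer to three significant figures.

R_O ≈ 3780 kg O₂/d

Y_obs = Y / (1 + k_d θ_c) = 0.366 / (1 + 0.113 × 8.31) = 0.366 / 1.939 = 0.1888.
ΔS = 2090 − 8.18 = 2082 mg/L, so the substrate removal rate is 2480 × 2082/1000 = 5163 kg bCOD/d.
P_X = Y_obs·Q·(S₀ − S) = 0.1888 × 5163 = 974.5 kg VSS/d.
R_O = Q·(S₀ − S) − 1.42·P_X = 5163 − 1.42 × 974.5 = 3779 kg O₂/d.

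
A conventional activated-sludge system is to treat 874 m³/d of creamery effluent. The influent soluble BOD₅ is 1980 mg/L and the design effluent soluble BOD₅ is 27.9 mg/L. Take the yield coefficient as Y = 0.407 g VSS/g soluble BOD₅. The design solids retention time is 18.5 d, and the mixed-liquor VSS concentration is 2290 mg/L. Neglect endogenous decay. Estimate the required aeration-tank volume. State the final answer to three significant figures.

Biomass mass balance (decay neglected): V·X = Y·Q·(S₀ − S)·θ_c, so V = 0.407 × 874 × (1980 − 27.9) × 18.5 / 2290 = 5610 m³.

V ≈ 5610 m³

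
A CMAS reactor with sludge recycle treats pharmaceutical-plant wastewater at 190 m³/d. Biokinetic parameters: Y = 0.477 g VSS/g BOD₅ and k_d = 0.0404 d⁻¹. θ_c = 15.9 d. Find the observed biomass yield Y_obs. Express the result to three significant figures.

Y_obs ≈ 0.290 g VSS/g BOD₅

The observed yield is Y_obs = Y/(1 + k_d·θ_c) = 0.477 / (1 + 0.0404 × 15.9) = 0.477 / 1.642 = 0.2904 g VSS per g BOD₅ removed.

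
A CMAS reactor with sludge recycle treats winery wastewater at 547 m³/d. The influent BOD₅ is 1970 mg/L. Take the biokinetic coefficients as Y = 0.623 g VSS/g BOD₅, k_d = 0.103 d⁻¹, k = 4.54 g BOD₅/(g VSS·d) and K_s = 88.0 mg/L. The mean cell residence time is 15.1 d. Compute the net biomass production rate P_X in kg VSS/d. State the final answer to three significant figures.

For a completely mixed reactor with recycle the Lawrence–McCarty relation gives S = K_s·(1 + k_d·θ_c) / [θ_c·(Y·k − k_d) − 1] = 88.0 × (1 + 0.103 × 15.1) / [15.1 × (0.623 × 4.54 − 0.103) − 1] = 224.9 / 40.15 = 5.600 mg/L.
The observed yield is Y_obs = Y/(1 + k_d·θ_c) = 0.623 / (1 + 0.103 × 15.1) = 0.623 / 2.555 = 0.2438 g VSS per g BOD₅ removed.
ΔS = 1970 − 5.60 = 1964 mg/L, so the substrate removal rate is 547 × 1964/1000 = 1075 kg BOD₅/d.
Net biomass production P_X = Y_obs × Q·(S₀ − S) = 0.2438 × 1075 = 262.0 kg VSS/d.

P_X ≈ 262 kg VSS/d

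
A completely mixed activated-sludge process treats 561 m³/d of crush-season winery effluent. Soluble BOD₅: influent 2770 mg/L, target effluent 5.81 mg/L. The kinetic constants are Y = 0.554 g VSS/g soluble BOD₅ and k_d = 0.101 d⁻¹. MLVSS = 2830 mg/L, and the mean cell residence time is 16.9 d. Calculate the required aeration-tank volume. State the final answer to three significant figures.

Rearranging the biomass balance for a CMAS with decay, V = Y·Q·ΔS·θ_c / [X·(1+k_d θ_c)] = 0.554 × 561 × (2770 − 5.81) × 16.9 / [2830 × (1 + 0.101 × 16.9)] = 1.45×10^7 / 7661 = 1895 m³.

V ≈ 1900 m³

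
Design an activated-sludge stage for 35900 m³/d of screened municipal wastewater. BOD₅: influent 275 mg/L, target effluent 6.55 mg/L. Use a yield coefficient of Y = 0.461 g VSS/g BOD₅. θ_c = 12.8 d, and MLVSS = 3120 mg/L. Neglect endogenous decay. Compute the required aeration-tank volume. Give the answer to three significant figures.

V ≈ 18200 m³

Biomass mass balance (decay neglected): V·X = Y·Q·(S₀ − S)·θ_c, so V = 0.461 × 35900 × (275 − 6.55) × 12.8 / 3120 = 18227 m³.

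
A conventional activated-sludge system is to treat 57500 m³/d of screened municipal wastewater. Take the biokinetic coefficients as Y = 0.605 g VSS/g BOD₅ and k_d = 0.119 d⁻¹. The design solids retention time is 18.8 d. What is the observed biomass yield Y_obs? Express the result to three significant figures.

Y_obs ≈ 0.187 g VSS/g BOD₅

Correct the yield for decay: Y_obs = Y/(1 + k_d θ_c) = 0.605 / (1 + 0.119 × 18.8) = 0.605 / 3.237 = 0.1869.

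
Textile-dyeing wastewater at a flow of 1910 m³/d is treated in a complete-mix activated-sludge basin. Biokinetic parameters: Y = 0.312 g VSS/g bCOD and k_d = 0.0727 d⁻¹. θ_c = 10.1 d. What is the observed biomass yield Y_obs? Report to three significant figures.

Correct the yield for decay: Y_obs = Y/(1 + k_d θ_c) = 0.312 / (1 + 0.0727 × 10.1) = 0.312 / 1.734 = 0.1799.

Y_obs ≈ 0.180 g VSS/g bCOD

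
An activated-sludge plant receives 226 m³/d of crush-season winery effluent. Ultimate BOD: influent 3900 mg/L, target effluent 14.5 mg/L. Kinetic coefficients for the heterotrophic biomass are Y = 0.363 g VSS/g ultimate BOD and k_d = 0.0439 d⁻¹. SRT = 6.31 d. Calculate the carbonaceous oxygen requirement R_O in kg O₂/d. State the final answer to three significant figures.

Observed yield with endogenous decay: Y_obs = Y / (1 + k_d·θ_c) = 0.363 / (1 + 0.0439 × 6.31) = 0.363 / 1.277 = 0.2843 g VSS/g ultimate BOD.
Mass of ultimate BOD removed per day: Q(S₀ − S) = 226 × 3886 g/m³ = 878.1 kg/d.
Net sludge production P_X = 0.2843 × 878.1 = 249.6 kg VSS/d.
R_O = Q·ΔS − 1.42 P_X = 878.1 − 354.5 = 523.7 kg O₂/d.

R_O ≈ 524 kg O₂/d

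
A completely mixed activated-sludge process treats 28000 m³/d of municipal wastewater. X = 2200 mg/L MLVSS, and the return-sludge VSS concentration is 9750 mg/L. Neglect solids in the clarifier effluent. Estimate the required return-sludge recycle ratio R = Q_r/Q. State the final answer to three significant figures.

Solids balance on the clarifier gives (1+R)X = R·X_r, so R = X/(X_r − X) = 2200 / (9750 − 2200) = 0.2914.

R ≈ 0.291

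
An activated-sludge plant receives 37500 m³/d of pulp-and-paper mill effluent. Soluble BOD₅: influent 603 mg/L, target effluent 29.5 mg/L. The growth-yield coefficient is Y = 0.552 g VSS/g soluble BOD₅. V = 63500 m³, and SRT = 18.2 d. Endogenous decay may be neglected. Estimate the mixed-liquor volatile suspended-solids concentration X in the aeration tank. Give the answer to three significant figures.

Without decay, X = Y Q (S₀−S) θ_c / V = 0.552 × 37500 × (603 − 29.5) × 18.2 / 63500 = 3403 mg/L.

X ≈ 3400 mg/L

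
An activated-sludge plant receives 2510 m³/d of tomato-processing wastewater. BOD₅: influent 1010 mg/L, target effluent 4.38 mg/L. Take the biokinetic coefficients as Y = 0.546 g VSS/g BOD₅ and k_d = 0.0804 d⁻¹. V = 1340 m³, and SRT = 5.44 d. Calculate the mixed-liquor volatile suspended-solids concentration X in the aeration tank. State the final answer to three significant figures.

X ≈ 3890 mg/L

Solving the biomass balance for X: X = Y Q (S₀−S) θ_c / [V (1+k_d θ_c)] = 0.546 × 2510 × (1010 − 4.38) × 5.44 / [1340 × (1 + 0.0804 × 5.44)] = 3892 mg/L.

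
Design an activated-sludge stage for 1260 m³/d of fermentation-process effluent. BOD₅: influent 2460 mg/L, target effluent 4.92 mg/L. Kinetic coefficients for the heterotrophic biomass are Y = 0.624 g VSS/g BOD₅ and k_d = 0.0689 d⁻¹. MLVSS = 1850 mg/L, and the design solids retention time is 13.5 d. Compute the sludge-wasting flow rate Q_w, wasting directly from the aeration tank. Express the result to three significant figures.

Rearranging the biomass balance for a CMAS with decay, V = Y·Q·ΔS·θ_c / [X·(1+k_d θ_c)] = 0.624 × 1260 × (2460 − 4.92) × 13.5 / [1850 × (1 + 0.0689 × 13.5)] = 2.61×10^7 / 3571 = 7298 m³.
For wasting at MLVSS concentration, Q_w = V/θ_c = 7298/13.5 = 540.6 m³/d.

Q_w ≈ 541 m³/d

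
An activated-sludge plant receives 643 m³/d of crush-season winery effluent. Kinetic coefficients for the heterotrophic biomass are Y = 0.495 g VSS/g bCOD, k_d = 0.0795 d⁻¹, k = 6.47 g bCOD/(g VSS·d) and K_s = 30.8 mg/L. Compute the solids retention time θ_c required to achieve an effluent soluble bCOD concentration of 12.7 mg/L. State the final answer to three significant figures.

Specific growth rate at S = 12.7 mg/L: μ = YkS/(K_s+S) = 0.495·6.47·12.7/(30.8+12.7) = 0.9350 d⁻¹.
Then 1/θ_c = μ − k_d = 0.9350 − 0.0795 = 0.8555 d⁻¹, giving θ_c = 1.169 d.

θ_c ≈ 1.17 d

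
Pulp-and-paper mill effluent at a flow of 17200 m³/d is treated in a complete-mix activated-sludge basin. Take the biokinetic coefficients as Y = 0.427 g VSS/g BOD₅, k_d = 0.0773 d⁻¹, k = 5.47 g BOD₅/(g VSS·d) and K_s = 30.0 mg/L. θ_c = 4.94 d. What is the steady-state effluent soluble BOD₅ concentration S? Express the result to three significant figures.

S ≈ 4.08 mg/L

Effluent substrate depends only on kinetics and SRT: S = K_s(1 + k_d θ_c) / [θ_c(Yk − k_d) − 1] = 30.0 × (1 + 0.0773 × 4.94) / [4.94 × (0.427 × 5.47 − 0.0773) − 1] = 41.46 / 10.16 = 4.082 mg/L.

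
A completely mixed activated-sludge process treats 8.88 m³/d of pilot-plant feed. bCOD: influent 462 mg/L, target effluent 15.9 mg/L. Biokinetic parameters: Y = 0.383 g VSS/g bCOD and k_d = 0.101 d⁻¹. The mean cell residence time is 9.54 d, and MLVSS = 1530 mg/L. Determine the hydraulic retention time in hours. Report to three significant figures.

Rearranging the biomass balance for a CMAS with decay, V = Y·Q·ΔS·θ_c / [X·(1+k_d θ_c)] = 0.383 × 8.88 × (462 − 15.9) × 9.54 / [1530 × (1 + 0.101 × 9.54)] = 1.45×10^4 / 3004 = 4.818 m³.
Hydraulic retention time τ = V/Q = 4.818 / 8.88 = 0.5426 d = 13.02 h.

τ ≈ 13.0 h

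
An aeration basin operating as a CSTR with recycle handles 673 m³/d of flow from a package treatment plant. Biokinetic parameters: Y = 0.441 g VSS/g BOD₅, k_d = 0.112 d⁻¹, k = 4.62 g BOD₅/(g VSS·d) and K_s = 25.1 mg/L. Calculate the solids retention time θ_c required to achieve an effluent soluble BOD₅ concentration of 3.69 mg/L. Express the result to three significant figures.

Specific growth rate at S = 3.69 mg/L: μ = YkS/(K_s+S) = 0.441·4.62·3.69/(25.1+3.69) = 0.2611 d⁻¹.
Then 1/θ_c = μ − k_d = 0.2611 − 0.112 = 0.1491 d⁻¹, giving θ_c = 6.705 d.

θ_c ≈ 6.71 d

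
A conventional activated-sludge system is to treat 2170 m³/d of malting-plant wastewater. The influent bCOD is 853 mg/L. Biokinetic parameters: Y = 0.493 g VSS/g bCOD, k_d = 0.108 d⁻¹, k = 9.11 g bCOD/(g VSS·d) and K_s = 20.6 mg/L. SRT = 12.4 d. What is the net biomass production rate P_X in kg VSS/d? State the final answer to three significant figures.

For a completely mixed reactor with recycle the Lawrence–McCarty relation gives S = K_s·(1 + k_d·θ_c) / [θ_c·(Y·k − k_d) − 1] = 20.6 × (1 + 0.108 × 12.4) / [12.4 × (0.493 × 9.11 − 0.108) − 1] = 48.19 / 53.35 = 0.9032 mg/L.
Observed yield with endogenous decay: Y_obs = Y / (1 + k_d·θ_c) = 0.493 / (1 + 0.108 × 12.4) = 0.493 / 2.339 = 0.2108 g VSS/g bCOD.
Substrate removed = Q·(S₀ − S) = 2170 m³/d × (853 − 0.903) g/m³ = 1.85×10^6 g/d = 1849 kg/d.
Biomass produced: P_X = Y_obs·Q·ΔS = 0.2108 × 1849 ≈ 389.7 kg VSS/d.

P_X ≈ 390 kg VSS/d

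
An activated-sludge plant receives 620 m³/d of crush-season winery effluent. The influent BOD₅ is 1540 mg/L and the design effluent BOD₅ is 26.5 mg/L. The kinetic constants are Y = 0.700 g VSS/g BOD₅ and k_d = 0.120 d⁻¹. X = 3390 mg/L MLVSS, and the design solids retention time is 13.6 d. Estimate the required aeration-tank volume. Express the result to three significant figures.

From the SRT design equation V = Y Q (S₀−S) θ_c / [X (1 + k_d θ_c)] = 0.700 × 620 × (1540 − 26.5) × 13.6 / [3390 × (1 + 0.120 × 13.6)] = 8.93×10^6 / 8922 = 1001 m³.

V ≈ 1000 m³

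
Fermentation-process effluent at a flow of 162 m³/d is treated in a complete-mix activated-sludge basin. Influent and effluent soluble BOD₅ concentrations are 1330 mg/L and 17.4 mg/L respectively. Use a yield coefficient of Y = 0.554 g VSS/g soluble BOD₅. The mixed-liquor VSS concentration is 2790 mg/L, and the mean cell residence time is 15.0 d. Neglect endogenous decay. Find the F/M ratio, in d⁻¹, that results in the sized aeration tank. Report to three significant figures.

With k_d = 0 the design equation reduces to V = Y Q (S₀−S) θ_c / X = 0.554 × 162 × (1330 − 17.4) × 15.0 / 2790 = 633.4 m³.
F/M = Q·S₀ / (V·X) = 162 × 1330 / (633.4 × 2790) = 0.1219 g soluble BOD₅·(g VSS·d)⁻¹.

F/M ≈ 0.122 d⁻¹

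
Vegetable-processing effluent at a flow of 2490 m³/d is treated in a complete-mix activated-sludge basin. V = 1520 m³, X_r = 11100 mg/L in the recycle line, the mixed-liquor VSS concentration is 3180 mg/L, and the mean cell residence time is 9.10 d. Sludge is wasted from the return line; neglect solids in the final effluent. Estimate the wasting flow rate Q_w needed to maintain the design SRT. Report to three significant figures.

Q_w ≈ 47.9 m³/d

Q_w = (V·X)/(θ_c X_r) = 1520 × 3180 / (9.10 × 11100) = 47.85 m³/d.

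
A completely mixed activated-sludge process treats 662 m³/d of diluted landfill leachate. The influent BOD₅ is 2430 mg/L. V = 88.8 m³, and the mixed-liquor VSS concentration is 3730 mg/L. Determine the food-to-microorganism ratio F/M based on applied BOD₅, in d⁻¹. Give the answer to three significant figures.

F/M ≈ 4.86 d⁻¹

F/M = applied load / biomass = Q·S₀/(V·X) = 662 × 2430 / (88.80 × 3730) = 4.857 d⁻¹.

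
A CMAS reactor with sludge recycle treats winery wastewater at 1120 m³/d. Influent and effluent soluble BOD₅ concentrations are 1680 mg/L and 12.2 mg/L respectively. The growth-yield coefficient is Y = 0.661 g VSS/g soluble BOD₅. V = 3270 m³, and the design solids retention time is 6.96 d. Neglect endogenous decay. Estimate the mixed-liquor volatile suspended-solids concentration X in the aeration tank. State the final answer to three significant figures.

From V·X = Y·Q·(S₀ − S)·θ_c (decay neglected): X = 0.661 × 1120 × (1680 − 12.2) × 6.96 / 3270 = 2628 mg/L.

X ≈ 2630 mg/L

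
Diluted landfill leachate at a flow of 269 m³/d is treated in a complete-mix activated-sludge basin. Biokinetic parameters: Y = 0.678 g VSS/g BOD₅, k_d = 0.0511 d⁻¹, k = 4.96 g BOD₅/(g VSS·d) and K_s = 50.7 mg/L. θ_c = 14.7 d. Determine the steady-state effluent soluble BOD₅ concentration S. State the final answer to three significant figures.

S ≈ 1.86 mg/L

Effluent substrate depends only on kinetics and SRT: S = K_s(1 + k_d θ_c) / [θ_c(Yk − k_d) − 1] = 50.7 × (1 + 0.0511 × 14.7) / [14.7 × (0.678 × 4.96 − 0.0511) − 1] = 88.78 / 47.68 = 1.862 mg/L.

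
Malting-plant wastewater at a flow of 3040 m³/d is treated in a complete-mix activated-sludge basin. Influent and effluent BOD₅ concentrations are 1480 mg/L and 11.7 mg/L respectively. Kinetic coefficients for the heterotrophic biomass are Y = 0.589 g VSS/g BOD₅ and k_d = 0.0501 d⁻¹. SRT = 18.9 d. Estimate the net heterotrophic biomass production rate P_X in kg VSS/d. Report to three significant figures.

Observed yield with endogenous decay: Y_obs = Y / (1 + k_d·θ_c) = 0.589 / (1 + 0.0501 × 18.9) = 0.589 / 1.947 = 0.3025 g VSS/g BOD₅.
Substrate removed = Q·(S₀ − S) = 3040 m³/d × (1480 − 11.7) g/m³ = 4.46×10^6 g/d = 4464 kg/d.
So the net sludge growth is P_X = 0.3025 × 4464 = 1350 kg VSS/d.

P_X ≈ 1350 kg VSS/d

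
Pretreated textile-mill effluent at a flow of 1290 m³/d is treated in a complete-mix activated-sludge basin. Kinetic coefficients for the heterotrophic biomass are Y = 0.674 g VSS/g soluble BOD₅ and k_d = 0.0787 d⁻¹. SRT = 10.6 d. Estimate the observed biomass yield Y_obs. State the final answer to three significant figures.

Y_obs ≈ 0.367 g VSS/g soluble BOD₅

The observed yield is Y_obs = Y/(1 + k_d·θ_c) = 0.674 / (1 + 0.0787 × 10.6) = 0.674 / 1.834 = 0.3675 g VSS per g soluble BOD₅ removed.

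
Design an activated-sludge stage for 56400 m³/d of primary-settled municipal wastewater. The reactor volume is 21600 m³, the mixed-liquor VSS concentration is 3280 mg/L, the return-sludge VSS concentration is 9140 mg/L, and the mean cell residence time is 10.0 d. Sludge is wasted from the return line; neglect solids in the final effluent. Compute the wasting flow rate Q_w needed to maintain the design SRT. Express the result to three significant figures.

Q_w = (V·X)/(θ_c X_r) = 21600 × 3280 / (10.0 × 9140) = 775.1 m³/d.

Q_w ≈ 775 m³/d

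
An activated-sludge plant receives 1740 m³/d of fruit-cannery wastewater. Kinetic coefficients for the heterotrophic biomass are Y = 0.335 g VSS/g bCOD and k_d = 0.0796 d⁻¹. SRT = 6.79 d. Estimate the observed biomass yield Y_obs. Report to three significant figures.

Y_obs = Y / (1 + k_d θ_c) = 0.335 / (1 + 0.0796 × 6.79) = 0.335 / 1.540 = 0.2175.

Y_obs ≈ 0.217 g VSS/g bCOD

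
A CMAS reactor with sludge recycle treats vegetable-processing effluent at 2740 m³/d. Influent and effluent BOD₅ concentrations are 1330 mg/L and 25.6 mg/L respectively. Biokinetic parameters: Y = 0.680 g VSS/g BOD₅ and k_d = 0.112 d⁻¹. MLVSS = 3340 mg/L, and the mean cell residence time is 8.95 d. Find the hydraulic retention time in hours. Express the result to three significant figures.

Steady-state biomass mass balance: V·X·(1 + k_d·θ_c) = Y·Q·(S₀ − S)·θ_c, so V = 0.680 × 2740 × (1330 − 25.6) × 8.95 / [3340 × (1 + 0.112 × 8.95)] = 2.18×10^7 / 6688 = 3252 m³.
HRT = V/Q = 3252 m³ / 2740 m³·d⁻¹ = 1.187 d × 24 = 28.49 h.

τ ≈ 28.5 h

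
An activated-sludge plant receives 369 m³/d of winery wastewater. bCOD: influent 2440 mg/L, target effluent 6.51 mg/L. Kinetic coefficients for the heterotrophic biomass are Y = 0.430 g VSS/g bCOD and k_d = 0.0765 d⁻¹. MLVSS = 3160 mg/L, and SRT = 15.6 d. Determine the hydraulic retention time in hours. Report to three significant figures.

τ ≈ 56.5 h

Steady-state biomass mass balance: V·X·(1 + k_d·θ_c) = Y·Q·(S₀ − S)·θ_c, so V = 0.430 × 369 × (2440 − 6.51) × 15.6 / [3160 × (1 + 0.0765 × 15.6)] = 6.02×10^6 / 6931 = 869.0 m³.
HRT = V/Q = 869.0 m³ / 369 m³·d⁻¹ = 2.355 d × 24 = 56.52 h.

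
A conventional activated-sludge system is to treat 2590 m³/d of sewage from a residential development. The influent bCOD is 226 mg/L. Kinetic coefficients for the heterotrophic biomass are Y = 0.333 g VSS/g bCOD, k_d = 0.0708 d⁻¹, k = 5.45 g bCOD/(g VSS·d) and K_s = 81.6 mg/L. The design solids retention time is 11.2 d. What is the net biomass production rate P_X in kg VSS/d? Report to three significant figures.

From the Monod/SRT balance for a CMAS, S = K_s·(1+k_d θ_c)/[θ_c·(Y k − k_d) − 1] = 81.6 × (1 + 0.0708 × 11.2) / [11.2 × (0.333 × 5.45 − 0.0708) − 1] = 146.3 / 18.53 = 7.894 mg/L.
Correct the yield for decay: Y_obs = Y/(1 + k_d θ_c) = 0.333 / (1 + 0.0708 × 11.2) = 0.333 / 1.793 = 0.1857.
Mass of bCOD removed per day: Q(S₀ − S) = 2590 × 218.1 g/m³ = 564.9 kg/d.
Net biomass production P_X = Y_obs × Q·(S₀ − S) = 0.1857 × 564.9 = 104.9 kg VSS/d.

P_X ≈ 105 kg VSS/d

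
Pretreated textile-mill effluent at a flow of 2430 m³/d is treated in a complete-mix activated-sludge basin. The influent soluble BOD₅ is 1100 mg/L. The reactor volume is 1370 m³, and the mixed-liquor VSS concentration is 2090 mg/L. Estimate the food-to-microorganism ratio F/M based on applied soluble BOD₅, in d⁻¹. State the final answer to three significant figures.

Food-to-microorganism ratio F/M = Q S₀ / (V X) = 2430 × 1100 / (1370 × 2090) = 0.9335 d⁻¹.

F/M ≈ 0.934 d⁻¹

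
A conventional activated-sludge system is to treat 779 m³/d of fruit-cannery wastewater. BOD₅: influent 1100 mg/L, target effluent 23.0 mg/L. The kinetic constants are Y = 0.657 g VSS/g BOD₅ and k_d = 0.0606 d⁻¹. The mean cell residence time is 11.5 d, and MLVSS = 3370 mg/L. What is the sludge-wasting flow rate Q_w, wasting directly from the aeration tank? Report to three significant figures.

Q_w ≈ 96.4 m³/d

From the SRT design equation V = Y Q (S₀−S) θ_c / [X (1 + k_d θ_c)] = 0.657 × 779 × (1100 − 23.0) × 11.5 / [3370 × (1 + 0.0606 × 11.5)] = 6.34×10^6 / 5719 = 1108 m³.
With mixed-liquor wasting, θ_c = V/Q_w, so Q_w = V/θ_c = 1108/11.5 = 96.39 m³/d.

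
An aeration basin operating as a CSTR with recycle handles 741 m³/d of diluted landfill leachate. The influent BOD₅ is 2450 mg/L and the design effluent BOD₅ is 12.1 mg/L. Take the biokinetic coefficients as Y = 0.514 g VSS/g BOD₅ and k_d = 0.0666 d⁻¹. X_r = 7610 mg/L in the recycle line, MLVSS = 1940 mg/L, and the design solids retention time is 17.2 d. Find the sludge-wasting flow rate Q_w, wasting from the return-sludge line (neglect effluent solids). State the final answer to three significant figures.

From the SRT design equation V = Y Q (S₀−S) θ_c / [X (1 + k_d θ_c)] = 0.514 × 741 × (2450 − 12.1) × 17.2 / [1940 × (1 + 0.0666 × 17.2)] = 1.6×10^7 / 4162 = 3837 m³.
Q_w = (V·X)/(θ_c X_r) = 3837 × 1940 / (17.2 × 7610) = 56.87 m³/d.

Q_w ≈ 56.9 m³/d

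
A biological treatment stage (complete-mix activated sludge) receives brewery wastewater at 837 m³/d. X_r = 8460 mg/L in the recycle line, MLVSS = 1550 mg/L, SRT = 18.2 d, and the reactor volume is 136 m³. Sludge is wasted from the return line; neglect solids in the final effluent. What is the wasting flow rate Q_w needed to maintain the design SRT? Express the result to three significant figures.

Q_w ≈ 1.37 m³/d

θ_c = V·X/(Q_w·X_r) when wasting from the recycle, so Q_w = V·X/(θ_c·X_r) = 136.0 × 1550 / (18.2 × 8460) = 1.369 m³/d.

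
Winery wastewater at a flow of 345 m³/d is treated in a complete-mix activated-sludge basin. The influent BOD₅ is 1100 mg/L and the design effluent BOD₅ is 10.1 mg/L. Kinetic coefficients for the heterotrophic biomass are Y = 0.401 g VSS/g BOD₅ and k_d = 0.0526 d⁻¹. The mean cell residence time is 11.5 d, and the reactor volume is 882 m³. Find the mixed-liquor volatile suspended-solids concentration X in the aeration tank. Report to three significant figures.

From V·X·(1 + k_d·θ_c) = Y·Q·(S₀ − S)·θ_c: X = 0.401 × 345 × (1100 − 10.1) × 11.5 / [882 × (1 + 0.0526 × 11.5)] = 1225 mg/L.

X ≈ 1220 mg/L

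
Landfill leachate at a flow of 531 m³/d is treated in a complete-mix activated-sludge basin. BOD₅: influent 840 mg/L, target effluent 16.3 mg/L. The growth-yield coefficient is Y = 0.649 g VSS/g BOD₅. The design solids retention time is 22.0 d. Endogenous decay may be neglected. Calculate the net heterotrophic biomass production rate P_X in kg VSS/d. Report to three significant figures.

P_X ≈ 284 kg VSS/d

No decay correction is needed, so Y_obs = Y = 0.649.
Q·(S₀ − S) = 531 × (840 − 16.3) × 10⁻³ = 437.4 kg/d removed.
So the net sludge growth is P_X = 0.6490 × 437.4 = 283.9 kg VSS/d.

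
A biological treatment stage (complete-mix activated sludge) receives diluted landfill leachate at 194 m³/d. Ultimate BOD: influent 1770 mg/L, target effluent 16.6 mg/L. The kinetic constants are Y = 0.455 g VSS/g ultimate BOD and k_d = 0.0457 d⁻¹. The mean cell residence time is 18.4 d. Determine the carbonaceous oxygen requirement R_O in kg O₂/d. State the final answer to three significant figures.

Correct the yield for decay: Y_obs = Y/(1 + k_d θ_c) = 0.455 / (1 + 0.0457 × 18.4) = 0.455 / 1.841 = 0.2472.
Substrate removed = Q·(S₀ − S) = 194 m³/d × (1770 − 16.6) g/m³ = 3.4×10^5 g/d = 340.2 kg/d.
P_X = Y_obs·Q·(S₀ − S) = 0.2472 × 340.2 = 84.08 kg VSS/d.
R_O = Q·ΔS − 1.42 P_X = 340.2 − 119.4 = 220.8 kg O₂/d.

R_O ≈ 221 kg O₂/d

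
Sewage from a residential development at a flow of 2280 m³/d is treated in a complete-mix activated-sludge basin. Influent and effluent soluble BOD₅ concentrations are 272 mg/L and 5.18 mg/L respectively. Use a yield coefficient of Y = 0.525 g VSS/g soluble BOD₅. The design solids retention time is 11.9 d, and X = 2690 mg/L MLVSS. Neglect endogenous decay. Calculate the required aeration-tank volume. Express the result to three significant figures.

V·X = Y·Q·ΔS·θ_c gives V = 0.525 × 2280 × (272 − 5.18) × 11.9 / 2690 = 1413 m³.

V ≈ 1410 m³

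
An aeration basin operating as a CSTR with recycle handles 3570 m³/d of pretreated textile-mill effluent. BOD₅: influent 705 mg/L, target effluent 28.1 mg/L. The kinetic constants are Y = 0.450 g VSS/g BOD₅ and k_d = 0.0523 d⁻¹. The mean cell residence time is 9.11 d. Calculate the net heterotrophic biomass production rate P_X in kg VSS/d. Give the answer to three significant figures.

Y_obs = Y / (1 + k_d θ_c) = 0.450 / (1 + 0.0523 × 9.11) = 0.450 / 1.476 = 0.3048.
Substrate removed = Q·(S₀ − S) = 3570 m³/d × (705 − 28.1) g/m³ = 2.42×10^6 g/d = 2417 kg/d.
Biomass produced: P_X = Y_obs·Q·ΔS = 0.3048 × 2417 ≈ 736.5 kg VSS/d.

P_X ≈ 737 kg VSS/d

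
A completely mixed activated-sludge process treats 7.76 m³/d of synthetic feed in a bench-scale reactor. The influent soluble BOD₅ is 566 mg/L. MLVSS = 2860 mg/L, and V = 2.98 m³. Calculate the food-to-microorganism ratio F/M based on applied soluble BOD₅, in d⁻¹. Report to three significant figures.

F/M ≈ 0.515 d⁻¹

F/M = applied load / biomass = Q·S₀/(V·X) = 7.76 × 566 / (2.980 × 2860) = 0.5153 d⁻¹.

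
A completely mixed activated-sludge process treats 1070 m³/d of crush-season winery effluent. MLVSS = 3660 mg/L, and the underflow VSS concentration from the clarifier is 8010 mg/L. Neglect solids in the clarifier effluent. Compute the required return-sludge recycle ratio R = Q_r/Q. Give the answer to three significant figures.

R ≈ 0.841

Mass balance around the secondary clarifier (neglecting effluent solids): R = X / (X_r − X) = 3660 / (8010 − 3660) = 0.8414.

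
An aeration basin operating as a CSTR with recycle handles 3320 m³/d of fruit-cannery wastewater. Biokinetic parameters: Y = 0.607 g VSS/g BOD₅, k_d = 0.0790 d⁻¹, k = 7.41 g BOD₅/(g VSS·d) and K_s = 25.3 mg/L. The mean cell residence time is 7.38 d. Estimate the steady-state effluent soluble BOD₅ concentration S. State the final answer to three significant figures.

For a completely mixed reactor with recycle the Lawrence–McCarty relation gives S = K_s·(1 + k_d·θ_c) / [θ_c·(Y·k − k_d) − 1] = 25.3 × (1 + 0.0790 × 7.38) / [7.38 × (0.607 × 7.41 − 0.0790) − 1] = 40.05 / 31.61 = 1.267 mg/L.

S ≈ 1.27 mg/L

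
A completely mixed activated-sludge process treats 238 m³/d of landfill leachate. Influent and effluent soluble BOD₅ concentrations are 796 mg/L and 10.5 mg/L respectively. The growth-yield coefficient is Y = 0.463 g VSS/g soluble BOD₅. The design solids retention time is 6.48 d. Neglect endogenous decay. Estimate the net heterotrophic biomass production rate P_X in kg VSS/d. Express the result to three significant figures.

P_X ≈ 86.6 kg VSS/d

No decay correction is needed, so Y_obs = Y = 0.463.
Q·(S₀ − S) = 238 × (796 − 10.5) × 10⁻³ = 186.9 kg/d removed.
So the net sludge growth is P_X = 0.4630 × 186.9 = 86.56 kg VSS/d.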